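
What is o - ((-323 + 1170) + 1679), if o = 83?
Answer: -2443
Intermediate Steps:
o - ((-323 + 1170) + 1679) = 83 - ((-323 + 1170) + 1679) = 83 - (847 + 1679) = 83 - 1*2526 = 83 - 2526 = -2443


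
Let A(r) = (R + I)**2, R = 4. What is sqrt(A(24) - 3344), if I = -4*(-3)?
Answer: 4*I*sqrt(193) ≈ 55.57*I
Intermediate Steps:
I = 12
A(r) = 256 (A(r) = (4 + 12)**2 = 16**2 = 256)
sqrt(A(24) - 3344) = sqrt(256 - 3344) = sqrt(-3088) = 4*I*sqrt(193)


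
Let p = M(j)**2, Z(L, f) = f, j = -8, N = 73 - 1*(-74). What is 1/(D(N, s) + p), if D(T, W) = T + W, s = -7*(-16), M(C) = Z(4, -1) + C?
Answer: 1/340 ≈ 0.0029412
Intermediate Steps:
N = 147 (N = 73 + 74 = 147)
M(C) = -1 + C
s = 112
p = 81 (p = (-1 - 8)**2 = (-9)**2 = 81)
1/(D(N, s) + p) = 1/((147 + 112) + 81) = 1/(259 + 81) = 1/340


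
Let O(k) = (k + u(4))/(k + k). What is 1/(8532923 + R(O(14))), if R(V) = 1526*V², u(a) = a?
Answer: 14/119469751 ≈ 1.1718e-7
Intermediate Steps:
O(k) = (4 + k)/(2*k) (O(k) = (k + 4)/(k + k) = (4 + k)/((2*k)) = (4 + k)*(1/(2*k)) = (4 + k)/(2*k))
1/(8532923 + R(O(14))) = 1/(8532923 + 1526*((½)*(4 + 14)/14)²) = 1/(8532923 + 1526*((½)*(1/14)*18)²) = 1/(8532923 + 1526*(9/14)²) = 1/(8532923 + 1526*(81/196)) = 1/(8532923 + 8829/14) = 1/(119469751/14) = 14/119469751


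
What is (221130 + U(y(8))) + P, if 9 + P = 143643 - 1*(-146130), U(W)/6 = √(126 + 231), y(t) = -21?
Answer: 510894 + 6*√357 ≈ 5.1101e+5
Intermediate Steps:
U(W) = 6*√357 (U(W) = 6*√(126 + 231) = 6*√357)
P = 289764 (P = -9 + (143643 - 1*(-146130)) = -9 + (143643 + 146130) = -9 + 289773 = 289764)
(221130 + U(y(8))) + P = (221130 + 6*√357) + 289764 = 510894 + 6*√357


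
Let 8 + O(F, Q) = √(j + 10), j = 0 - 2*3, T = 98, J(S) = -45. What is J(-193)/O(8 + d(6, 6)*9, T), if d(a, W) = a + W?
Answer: 15/2 ≈ 7.5000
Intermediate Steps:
d(a, W) = W + a
j = -6 (j = 0 - 6 = -6)
O(F, Q) = -6 (O(F, Q) = -8 + √(-6 + 10) = -8 + √4 = -8 + 2 = -6)
J(-193)/O(8 + d(6, 6)*9, T) = -45/(-6) = -45*(-⅙) = 15/2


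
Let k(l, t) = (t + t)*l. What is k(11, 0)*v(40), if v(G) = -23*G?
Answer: 0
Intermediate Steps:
k(l, t) = 2*l*t (k(l, t) = (2*t)*l = 2*l*t)
k(11, 0)*v(40) = (2*11*0)*(-23*40) = 0*(-920) = 0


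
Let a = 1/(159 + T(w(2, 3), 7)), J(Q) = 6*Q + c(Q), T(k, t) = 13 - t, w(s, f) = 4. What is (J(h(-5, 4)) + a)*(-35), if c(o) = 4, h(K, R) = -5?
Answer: 30023/33 ≈ 909.79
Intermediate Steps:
J(Q) = 4 + 6*Q (J(Q) = 6*Q + 4 = 4 + 6*Q)
a = 1/165 (a = 1/(159 + (13 - 1*7)) = 1/(159 + (13 - 7)) = 1/(159 + 6) = 1/165 ≈ 0.0060606)
(J(h(-5, 4)) + a)*(-35) = ((4 + 6*(-5)) + 1/165)*(-35) = ((4 - 30) + 1/165)*(-35) = (-26 + 1/165)*(-35) = -4289/165*(-35) = 30023/33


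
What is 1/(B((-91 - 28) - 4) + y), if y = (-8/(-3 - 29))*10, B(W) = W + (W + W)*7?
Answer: -2/3685 ≈ -0.00054274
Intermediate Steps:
B(W) = 15*W (B(W) = W + (2*W)*7 = W + 14*W = 15*W)
y = 5/2 (y = (-8/(-32))*10 = -1/32*(-8)*10 = (1/4)*10 = 5/2 ≈ 2.5000)
1/(B((-91 - 28) - 4) + y) = 1/(15*((-91 - 28) - 4) + 5/2) = 1/(15*(-119 - 4) + 5/2) = 1/(15*(-123) + 5/2) = 1/(-1845 + 5/2) = 1/(-3685/2) = -2/3685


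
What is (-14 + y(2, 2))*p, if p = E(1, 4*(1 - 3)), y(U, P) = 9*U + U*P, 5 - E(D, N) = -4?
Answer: 72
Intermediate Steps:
E(D, N) = 9 (E(D, N) = 5 - 1*(-4) = 5 + 4 = 9)
y(U, P) = 9*U + P*U
p = 9
(-14 + y(2, 2))*p = (-14 + 2*(9 + 2))*9 = (-14 + 2*11)*9 = (-14 + 22)*9 = 8*9 = 72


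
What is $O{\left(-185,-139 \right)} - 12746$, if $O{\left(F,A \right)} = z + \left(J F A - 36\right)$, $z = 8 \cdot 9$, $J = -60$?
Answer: $-1555610$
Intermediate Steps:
$z = 72$
$O{\left(F,A \right)} = 36 - 60 A F$ ($O{\left(F,A \right)} = 72 + \left(- 60 F A - 36\right) = 72 - \left(36 + 60 A F\right) = 36 - 60 A F$)
$O{\left(-185,-139 \right)} - 12746 = \left(36 - \left(-8340\right) \left(-185\right)\right) - 12746 = \left(36 - 1542900\right) - 12746 = -1542864 - 12746 = -1555610$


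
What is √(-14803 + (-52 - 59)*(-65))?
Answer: 2*I*√1897 ≈ 87.109*I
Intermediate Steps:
√(-14803 + (-52 - 59)*(-65)) = √(-14803 - 111*(-65)) = √(-14803 + 7215) = √(-7588) = 2*I*√1897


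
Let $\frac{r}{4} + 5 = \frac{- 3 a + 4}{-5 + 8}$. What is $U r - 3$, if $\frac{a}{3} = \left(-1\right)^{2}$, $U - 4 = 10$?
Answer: $- \frac{1129}{3} \approx -376.33$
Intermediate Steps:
$U = 14$ ($U = 4 + 10 = 14$)
$a = 3$ ($a = 3 \left(-1\right)^{2} = 3 \cdot 1 = 3$)
$r = - \frac{80}{3}$ ($r = -20 + 4 \frac{\left(-3\right) 3 + 4}{-5 + 8} = -20 + 4 \frac{-9 + 4}{3} = -20 + 4 \left(\left(-5\right) \frac{1}{3}\right) = -20 + 4 \left(- \frac{5}{3}\right) = -20 - \frac{20}{3} = - \frac{80}{3} \approx -26.667$)
$U r - 3 = 14 \left(- \frac{80}{3}\right) - 3 = - \frac{1120}{3} - 3 = - \frac{1129}{3}$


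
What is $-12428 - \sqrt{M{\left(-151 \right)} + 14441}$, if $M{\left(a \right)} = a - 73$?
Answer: $-12428 - \sqrt{14217} \approx -12547.0$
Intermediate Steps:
$M{\left(a \right)} = -73 + a$
$-12428 - \sqrt{M{\left(-151 \right)} + 14441} = -12428 - \sqrt{\left(-73 - 151\right) + 14441} = -12428 - \sqrt{-224 + 14441} = -12428 - \sqrt{14217}$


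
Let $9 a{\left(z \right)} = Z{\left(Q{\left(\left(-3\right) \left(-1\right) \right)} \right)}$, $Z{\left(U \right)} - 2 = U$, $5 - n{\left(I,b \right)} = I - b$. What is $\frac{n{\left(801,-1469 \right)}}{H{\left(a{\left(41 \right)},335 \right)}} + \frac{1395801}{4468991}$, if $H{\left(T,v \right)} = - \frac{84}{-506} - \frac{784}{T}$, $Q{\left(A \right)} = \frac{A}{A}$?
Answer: $\frac{36467248213}{28592604418} \approx 1.2754$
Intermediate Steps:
$Q{\left(A \right)} = 1$
$n{\left(I,b \right)} = 5 + b - I$ ($n{\left(I,b \right)} = 5 - \left(I - b\right) = 5 + b - I$)
$Z{\left(U \right)} = 2 + U$
$a{\left(z \right)} = \frac{1}{3}$ ($a{\left(z \right)} = \frac{2 + 1}{9} = \frac{1}{9} \cdot 3 = \frac{1}{3}$)
$H{\left(T,v \right)} = \frac{42}{253} - \frac{784}{T}$ ($H{\left(T,v \right)} = \left(-84\right) \left(- \frac{1}{506}\right) - \frac{784}{T} = \frac{42}{253} - \frac{784}{T}$)
$\frac{n{\left(801,-1469 \right)}}{H{\left(a{\left(41 \right)},335 \right)}} + \frac{1395801}{4468991} = \frac{5 - 1469 - 801}{\frac{42}{253} - 784 \frac{1}{\frac{1}{3}}} + \frac{1395801}{4468991} = \frac{5 - 1469 - 801}{\frac{42}{253} - 2352} + 1395801 \cdot \frac{1}{4468991} = - \frac{2265}{\frac{42}{253} - 2352} + \frac{1395801}{4468991} = - \frac{2265}{- \frac{595014}{253}} + \frac{1395801}{4468991} = \left(-2265\right) \left(- \frac{253}{595014}\right) + \frac{1395801}{4468991} = \frac{191015}{198338} + \frac{1395801}{4468991} = \frac{36467248213}{28592604418}$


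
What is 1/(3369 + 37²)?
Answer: 1/4738 ≈ 0.00021106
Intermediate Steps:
1/(3369 + 37²) = 1/(3369 + 1369) = 1/4738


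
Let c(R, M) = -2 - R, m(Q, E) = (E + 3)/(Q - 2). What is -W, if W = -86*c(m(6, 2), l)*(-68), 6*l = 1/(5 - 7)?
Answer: 19006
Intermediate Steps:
l = -1/12 (l = 1/(6*(5 - 7)) = (⅙)/(-2) = (⅙)*(-½) = -1/12 ≈ -0.083333)
m(Q, E) = (3 + E)/(-2 + Q)
W = -19006 (W = -86*(-2 - (3 + 2)/(-2 + 6))*(-68) = -86*(-2 - 5/4)*(-68) = -86*(-13/4)*(-68) = (559/2)*(-68) = -19006)
-W = -1*(-19006) = 19006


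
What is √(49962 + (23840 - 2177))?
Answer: 5*√2865 ≈ 267.63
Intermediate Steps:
√(49962 + (23840 - 2177)) = √(49962 + 21663) = √71625 = 5*√2865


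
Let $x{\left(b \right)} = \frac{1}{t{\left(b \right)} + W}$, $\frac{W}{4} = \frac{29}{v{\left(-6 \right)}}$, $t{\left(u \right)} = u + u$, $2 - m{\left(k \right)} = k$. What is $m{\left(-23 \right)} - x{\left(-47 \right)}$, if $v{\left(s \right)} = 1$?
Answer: $\frac{549}{22} \approx 24.955$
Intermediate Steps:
$m{\left(k \right)} = 2 - k$
$t{\left(u \right)} = 2 u$
$W = 116$ ($W = 4 \cdot \frac{29}{1} = 4 \cdot 29 \cdot 1 = 4 \cdot 29 = 116$)
$x{\left(b \right)} = \frac{1}{116 + 2 b}$ ($x{\left(b \right)} = \frac{1}{2 b + 116} = \frac{1}{116 + 2 b}$)
$m{\left(-23 \right)} - x{\left(-47 \right)} = \left(2 - -23\right) - \frac{1}{2 \left(58 - 47\right)} = \left(2 + 23\right) - \frac{1}{2 \cdot 11} = 25 - \frac{1}{2} \cdot \frac{1}{11} = 25 - \frac{1}{22} = \frac{549}{22}$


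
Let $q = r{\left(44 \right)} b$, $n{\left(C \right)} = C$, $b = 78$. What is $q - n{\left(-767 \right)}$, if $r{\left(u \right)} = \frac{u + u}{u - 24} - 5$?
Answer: $\frac{3601}{5} \approx 720.2$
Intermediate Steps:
$r{\left(u \right)} = -5 + \frac{2 u}{-24 + u}$ ($r{\left(u \right)} = \frac{2 u}{-24 + u} - 5 = -5 + \frac{2 u}{-24 + u}$)
$q = - \frac{234}{5}$ ($q = \frac{3 \left(40 - 44\right)}{-24 + 44} \cdot 78 = \frac{3 \left(40 - 44\right)}{20} \cdot 78 = 3 \cdot \frac{1}{20} \left(-4\right) 78 = \left(- \frac{3}{5}\right) 78 = - \frac{234}{5} \approx -46.8$)
$q - n{\left(-767 \right)} = - \frac{234}{5} - -767 = - \frac{234}{5} + 767 = \frac{3601}{5}$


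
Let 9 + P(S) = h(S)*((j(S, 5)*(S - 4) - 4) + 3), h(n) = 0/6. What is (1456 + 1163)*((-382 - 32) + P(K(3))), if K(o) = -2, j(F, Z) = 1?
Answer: -1107837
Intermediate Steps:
h(n) = 0 (h(n) = 0*(⅙) = 0)
P(S) = -9 (P(S) = -9 + 0*((1*(S - 4) - 4) + 3) = -9 + 0*((1*(-4 + S) - 4) + 3) = -9 + 0*(((-4 + S) - 4) + 3) = -9 + 0*((-8 + S) + 3) = -9 + 0*(-5 + S) = -9 + 0 = -9)
(1456 + 1163)*((-382 - 32) + P(K(3))) = (1456 + 1163)*((-382 - 32) - 9) = 2619*(-414 - 9) = 2619*(-423) = -1107837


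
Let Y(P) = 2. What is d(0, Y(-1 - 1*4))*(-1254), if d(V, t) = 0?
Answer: 0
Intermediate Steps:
d(0, Y(-1 - 1*4))*(-1254) = 0*(-1254) = 0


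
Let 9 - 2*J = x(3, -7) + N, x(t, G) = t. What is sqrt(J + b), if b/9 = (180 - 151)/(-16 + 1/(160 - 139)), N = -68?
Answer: sqrt(2316190)/335 ≈ 4.5430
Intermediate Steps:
J = 37 (J = 9/2 - (3 - 68)/2 = 9/2 - 1/2*(-65) = 9/2 + 65/2 = 37)
b = -5481/335 (b = 9*((180 - 151)/(-16 + 1/(160 - 139))) = 9*(29/(-16 + 1/21)) = 9*(29/(-335/21)) = 9*(29*(-21/335)) = 9*(-609/335) = -5481/335 ≈ -16.361)
sqrt(J + b) = sqrt(37 - 5481/335) = sqrt(6914/335) = sqrt(2316190)/335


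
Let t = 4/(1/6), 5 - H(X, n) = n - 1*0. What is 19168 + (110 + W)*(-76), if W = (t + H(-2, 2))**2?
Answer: -44596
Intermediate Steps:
H(X, n) = 5 - n (H(X, n) = 5 - (n - 1*0) = 5 - (n + 0) = 5 - n)
t = 24 (t = 4/(1/6) = 4*6 = 24)
W = 729 (W = (24 + (5 - 1*2))**2 = (24 + (5 - 2))**2 = (24 + 3)**2 = 27**2 = 729)
19168 + (110 + W)*(-76) = 19168 + (110 + 729)*(-76) = 19168 + 839*(-76) = 19168 - 63764 = -44596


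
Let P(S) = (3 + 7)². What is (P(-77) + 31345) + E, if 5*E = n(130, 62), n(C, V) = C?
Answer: 31471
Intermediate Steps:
E = 26 (E = (⅕)*130 = 26)
P(S) = 100 (P(S) = 10² = 100)
(P(-77) + 31345) + E = (100 + 31345) + 26 = 31445 + 26 = 31471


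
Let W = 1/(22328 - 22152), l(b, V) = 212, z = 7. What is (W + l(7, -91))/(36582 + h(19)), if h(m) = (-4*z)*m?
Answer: 37313/6344800 ≈ 0.0058809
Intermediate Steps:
h(m) = -28*m (h(m) = (-4*7)*m = -28*m)
W = 1/176 ≈ 0.0056818
(W + l(7, -91))/(36582 + h(19)) = (1/176 + 212)/(36582 - 28*19) = 37313/(176*(36582 - 532)) = (37313/176)/36050 = (37313/176)*(1/36050) = 37313/6344800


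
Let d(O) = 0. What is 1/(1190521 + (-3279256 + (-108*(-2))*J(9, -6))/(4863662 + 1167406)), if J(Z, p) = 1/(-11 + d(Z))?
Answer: 16585437/19745302024669 ≈ 8.3997e-7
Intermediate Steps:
J(Z, p) = -1/11 (J(Z, p) = 1/(-11 + 0) = 1/(-11) = -1/11)
1/(1190521 + (-3279256 + (-108*(-2))*J(9, -6))/(4863662 + 1167406)) = 1/(1190521 + (-3279256 - 108*(-2)*(-1/11))/(4863662 + 1167406)) = 1/(1190521 + (-3279256 + 216*(-1/11))/6031068) = 1/(1190521 + (-3279256 - 216/11)*(1/6031068)) = 1/(1190521 - 36072032/11*1/6031068) = 1/(1190521 - 9018008/16585437) = 1/(19745302024669/16585437) = 16585437/19745302024669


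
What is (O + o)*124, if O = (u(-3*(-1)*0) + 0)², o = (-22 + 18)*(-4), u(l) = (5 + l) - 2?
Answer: 3100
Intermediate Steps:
u(l) = 3 + l
o = 16 (o = -4*(-4) = 16)
O = 9 (O = ((3 - 3*(-1)*0) + 0)² = ((3 + 3*0) + 0)² = ((3 + 0) + 0)² = (3 + 0)² = 3² = 9)
(O + o)*124 = (9 + 16)*124 = 25*124 = 3100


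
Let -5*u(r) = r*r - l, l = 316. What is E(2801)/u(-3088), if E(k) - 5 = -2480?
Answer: 1375/1059492 ≈ 0.0012978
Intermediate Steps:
E(k) = -2475 (E(k) = 5 - 2480 = -2475)
u(r) = 316/5 - r²/5 (u(r) = -(r*r - 1*316)/5 = -(r² - 316)/5 = -(-316 + r²)/5 = 316/5 - r²/5)
E(2801)/u(-3088) = -2475/(316/5 - ⅕*(-3088)²) = -2475/(316/5 - ⅕*9535744) = -2475/(316/5 - 9535744/5) = -2475/(-9535428/5) = -2475*(-5/9535428) = 1375/1059492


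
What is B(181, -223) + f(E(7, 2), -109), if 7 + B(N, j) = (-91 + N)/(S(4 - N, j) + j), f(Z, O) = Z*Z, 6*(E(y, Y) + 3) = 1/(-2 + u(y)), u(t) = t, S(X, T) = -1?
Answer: 35263/25200 ≈ 1.3993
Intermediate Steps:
E(y, Y) = -3 + 1/(6*(-2 + y))
f(Z, O) = Z**2
B(N, j) = -7 + (-91 + N)/(-1 + j)
B(181, -223) + f(E(7, 2), -109) = (-84 + 181 - 7*(-223))/(-1 - 223) + ((37 - 18*7)/(6*(-2 + 7)))**2 = (-84 + 181 + 1561)/(-224) + ((1/6)*(37 - 126)/5)**2 = -1/224*1658 + ((1/6)*(1/5)*(-89))**2 = -829/112 + (-89/30)**2 = -829/112 + 7921/900 = 35263/25200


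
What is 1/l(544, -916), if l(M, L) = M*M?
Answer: 1/295936 ≈ 3.3791e-6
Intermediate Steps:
l(M, L) = M²
1/l(544, -916) = 1/(544²) = 1/295936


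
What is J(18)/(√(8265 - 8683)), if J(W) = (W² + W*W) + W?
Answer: -333*I*√418/209 ≈ -32.575*I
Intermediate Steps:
J(W) = W + 2*W² (J(W) = (W² + W²) + W = 2*W² + W = W + 2*W²)
J(18)/(√(8265 - 8683)) = (18*(1 + 2*18))/(√(8265 - 8683)) = (18*(1 + 36))/(√(-418)) = (18*37)/((I*√418)) = 666*(-I*√418/418) = -333*I*√418/209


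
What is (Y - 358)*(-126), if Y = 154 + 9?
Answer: 24570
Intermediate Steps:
Y = 163
(Y - 358)*(-126) = (163 - 358)*(-126) = -195*(-126) = 24570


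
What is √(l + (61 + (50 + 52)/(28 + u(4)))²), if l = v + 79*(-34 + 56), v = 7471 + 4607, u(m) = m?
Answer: 5*√183665/16 ≈ 133.93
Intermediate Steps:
v = 12078
l = 13816 (l = 12078 + 79*(-34 + 56) = 12078 + 79*22 = 12078 + 1738 = 13816)
√(l + (61 + (50 + 52)/(28 + u(4)))²) = √(13816 + (61 + (50 + 52)/(28 + 4))²) = √(13816 + (61 + 102/32)²) = √(13816 + (61 + 102*(1/32))²) = √(13816 + (61 + 51/16)²) = √(13816 + (1027/16)²) = √(13816 + 1054729/256) = √(4591625/256) = 5*√183665/16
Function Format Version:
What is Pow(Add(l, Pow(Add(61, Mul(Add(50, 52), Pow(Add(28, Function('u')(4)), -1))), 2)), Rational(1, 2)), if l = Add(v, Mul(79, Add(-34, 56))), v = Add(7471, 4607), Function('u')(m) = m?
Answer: Mul(Rational(5, 16), Pow(183665, Rational(1, 2))) ≈ 133.93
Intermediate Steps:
v = 12078
l = 13816 (l = Add(12078, Mul(79, Add(-34, 56))) = Add(12078, Mul(79, 22)) = Add(12078, 1738) = 13816)
Pow(Add(l, Pow(Add(61, Mul(Add(50, 52), Pow(Add(28, Function('u')(4)), -1))), 2)), Rational(1, 2)) = Pow(Add(13816, Pow(Add(61, Mul(Add(50, 52), Pow(Add(28, 4), -1))), 2)), Rational(1, 2)) = Pow(Add(13816, Pow(Add(61, Mul(102, Pow(32, -1))), 2)), Rational(1, 2)) = Pow(Add(13816, Pow(Add(61, Mul(102, Rational(1, 32))), 2)), Rational(1, 2)) = Pow(Add(13816, Pow(Add(61, Rational(51, 16)), 2)), Rational(1, 2)) = Pow(Add(13816, Pow(Rational(1027, 16), 2)), Rational(1, 2)) = Pow(Add(13816, Rational(1054729, 256)), Rational(1, 2)) = Pow(Rational(4591625, 256), Rational(1, 2)) = Mul(Rational(5, 16), Pow(183665, Rational(1, 2)))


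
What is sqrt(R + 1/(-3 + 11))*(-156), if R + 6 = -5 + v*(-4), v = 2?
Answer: -39*I*sqrt(302) ≈ -677.75*I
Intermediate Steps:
R = -19 (R = -6 + (-5 + 2*(-4)) = -6 + (-5 - 8) = -6 - 13 = -19)
sqrt(R + 1/(-3 + 11))*(-156) = sqrt(-19 + 1/(-3 + 11))*(-156) = sqrt(-19 + 1/8)*(-156) = sqrt(-151/8)*(-156) = (I*sqrt(302)/4)*(-156) = -39*I*sqrt(302)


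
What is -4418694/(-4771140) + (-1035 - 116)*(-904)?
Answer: 827399112209/795190 ≈ 1.0405e+6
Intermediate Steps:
-4418694/(-4771140) + (-1035 - 116)*(-904) = -4418694*(-1/4771140) - 1151*(-904) = 736449/795190 + 1040504 = 827399112209/795190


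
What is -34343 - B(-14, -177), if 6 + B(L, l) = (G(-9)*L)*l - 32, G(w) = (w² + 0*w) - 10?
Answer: -210243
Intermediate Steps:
G(w) = -10 + w² (G(w) = (w² + 0) - 10 = w² - 10 = -10 + w²)
B(L, l) = -38 + 71*L*l (B(L, l) = -6 + (((-10 + (-9)²)*L)*l - 32) = -6 + (((-10 + 81)*L)*l - 32) = -6 + ((71*L)*l - 32) = -6 + (71*L*l - 32) = -6 + (-32 + 71*L*l) = -38 + 71*L*l)
-34343 - B(-14, -177) = -34343 - (-38 + 71*(-14)*(-177)) = -34343 - (-38 + 175938) = -34343 - 1*175900 = -34343 - 175900 = -210243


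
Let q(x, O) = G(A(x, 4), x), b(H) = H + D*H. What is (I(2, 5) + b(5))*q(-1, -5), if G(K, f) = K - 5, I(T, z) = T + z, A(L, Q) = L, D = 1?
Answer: -102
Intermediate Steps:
b(H) = 2*H (b(H) = H + 1*H = H + H = 2*H)
G(K, f) = -5 + K
q(x, O) = -5 + x
(I(2, 5) + b(5))*q(-1, -5) = ((2 + 5) + 2*5)*(-5 - 1) = (7 + 10)*(-6) = 17*(-6) = -102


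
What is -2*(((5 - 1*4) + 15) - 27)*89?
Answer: 1958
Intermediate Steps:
-2*(((5 - 1*4) + 15) - 27)*89 = -2*(((5 - 4) + 15) - 27)*89 = -2*((1 + 15) - 27)*89 = -2*(16 - 27)*89 = -2*(-11)*89 = 22*89 = 1958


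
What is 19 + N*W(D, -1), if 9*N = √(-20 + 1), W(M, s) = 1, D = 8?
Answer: 19 + I*√19/9 ≈ 19.0 + 0.48432*I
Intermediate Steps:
N = I*√19/9 (N = √(-20 + 1)/9 = √(-19)/9 = (I*√19)/9 = I*√19/9 ≈ 0.48432*I)
19 + N*W(D, -1) = 19 + (I*√19/9)*1 = 19 + I*√19/9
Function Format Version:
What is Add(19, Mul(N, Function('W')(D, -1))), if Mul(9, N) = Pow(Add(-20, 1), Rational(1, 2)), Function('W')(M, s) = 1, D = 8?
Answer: Add(19, Mul(Rational(1, 9), I, Pow(19, Rational(1, 2)))) ≈ Add(19.000, Mul(0.48432, I))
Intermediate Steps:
N = Mul(Rational(1, 9), I, Pow(19, Rational(1, 2))) (N = Mul(Rational(1, 9), Pow(Add(-20, 1), Rational(1, 2))) = Mul(Rational(1, 9), Pow(-19, Rational(1, 2))) = Mul(Rational(1, 9), Mul(I, Pow(19, Rational(1, 2)))) = Mul(Rational(1, 9), I, Pow(19, Rational(1, 2))) ≈ Mul(0.48432, I))
Add(19, Mul(N, Function('W')(D, -1))) = Add(19, Mul(Mul(Rational(1, 9), I, Pow(19, Rational(1, 2))), 1)) = Add(19, Mul(Rational(1, 9), I, Pow(19, Rational(1, 2))))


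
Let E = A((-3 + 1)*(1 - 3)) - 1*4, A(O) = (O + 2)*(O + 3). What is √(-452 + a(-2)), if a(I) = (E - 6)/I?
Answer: 6*I*√13 ≈ 21.633*I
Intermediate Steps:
A(O) = (2 + O)*(3 + O)
E = 38 (E = (6 + ((-3 + 1)*(1 - 3))² + 5*((-3 + 1)*(1 - 3))) - 1*4 = (6 + (-2*(-2))² + 5*(-2*(-2))) - 4 = (6 + 4² + 5*4) - 4 = (6 + 16 + 20) - 4 = 42 - 4 = 38)
a(I) = 32/I (a(I) = (38 - 6)/I = 32/I)
√(-452 + a(-2)) = √(-452 + 32/(-2)) = √(-452 + 32*(-½)) = √(-452 - 16) = √(-468) = 6*I*√13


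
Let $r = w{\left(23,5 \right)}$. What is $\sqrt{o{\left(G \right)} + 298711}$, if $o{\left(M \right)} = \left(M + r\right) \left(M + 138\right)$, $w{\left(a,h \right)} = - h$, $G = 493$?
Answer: $\sqrt{606639} \approx 778.87$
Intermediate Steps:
$r = -5$ ($r = \left(-1\right) 5 = -5$)
$o{\left(M \right)} = \left(-5 + M\right) \left(138 + M\right)$ ($o{\left(M \right)} = \left(M - 5\right) \left(M + 138\right) = \left(-5 + M\right) \left(138 + M\right)$)
$\sqrt{o{\left(G \right)} + 298711} = \sqrt{\left(-690 + 493^{2} + 133 \cdot 493\right) + 298711} = \sqrt{\left(-690 + 243049 + 65569\right) + 298711} = \sqrt{307928 + 298711} = \sqrt{606639}$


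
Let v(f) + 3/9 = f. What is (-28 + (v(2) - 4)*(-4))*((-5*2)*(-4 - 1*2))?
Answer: -1120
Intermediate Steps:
v(f) = -⅓ + f
(-28 + (v(2) - 4)*(-4))*((-5*2)*(-4 - 1*2)) = (-28 + ((-⅓ + 2) - 4)*(-4))*((-5*2)*(-4 - 1*2)) = (-28 + (5/3 - 4)*(-4))*(-10*(-4 - 2)) = (-28 - 7/3*(-4))*(-10*(-6)) = (-28 + 28/3)*60 = -56/3*60 = -1120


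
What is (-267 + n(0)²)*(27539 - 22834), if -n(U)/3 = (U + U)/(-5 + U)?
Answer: -1256235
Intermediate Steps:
n(U) = -6*U/(-5 + U) (n(U) = -3*(U + U)/(-5 + U) = -3*2*U/(-5 + U) = -6*U/(-5 + U))
(-267 + n(0)²)*(27539 - 22834) = (-267 + (-6*0/(-5 + 0))²)*(27539 - 22834) = (-267 + (-6*0/(-5))²)*4705 = (-267 + (-6*0*(-⅕))²)*4705 = (-267 + 0²)*4705 = (-267 + 0)*4705 = -267*4705 = -1256235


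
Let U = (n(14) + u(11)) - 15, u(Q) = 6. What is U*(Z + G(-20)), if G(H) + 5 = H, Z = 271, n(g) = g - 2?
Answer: 738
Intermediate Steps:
n(g) = -2 + g
G(H) = -5 + H
U = 3 (U = ((-2 + 14) + 6) - 15 = (12 + 6) - 15 = 18 - 15 = 3)
U*(Z + G(-20)) = 3*(271 + (-5 - 20)) = 3*(271 - 25) = 3*246 = 738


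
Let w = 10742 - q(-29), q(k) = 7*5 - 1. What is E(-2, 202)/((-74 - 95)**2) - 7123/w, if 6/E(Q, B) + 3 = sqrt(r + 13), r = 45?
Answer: -9968367403/14985728212 + 6*sqrt(58)/1399489 ≈ -0.66516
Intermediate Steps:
q(k) = 34 (q(k) = 35 - 1 = 34)
E(Q, B) = 6/(-3 + sqrt(58)) (E(Q, B) = 6/(-3 + sqrt(45 + 13)) = 6/(-3 + sqrt(58)))
w = 10708 (w = 10742 - 1*34 = 10742 - 34 = 10708)
E(-2, 202)/((-74 - 95)**2) - 7123/w = (18/49 + 6*sqrt(58)/49)/((-74 - 95)**2) - 7123/10708 = (18/49 + 6*sqrt(58)/49)/((-169)**2) - 7123*1/10708 = (18/49 + 6*sqrt(58)/49)/28561 - 7123/10708 = (18/49 + 6*sqrt(58)/49)*(1/28561) - 7123/10708 = (18/1399489 + 6*sqrt(58)/1399489) - 7123/10708 = -9968367403/14985728212 + 6*sqrt(58)/1399489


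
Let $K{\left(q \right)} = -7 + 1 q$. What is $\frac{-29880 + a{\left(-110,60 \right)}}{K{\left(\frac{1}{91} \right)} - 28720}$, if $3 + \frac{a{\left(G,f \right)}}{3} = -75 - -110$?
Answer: $\frac{677586}{653539} \approx 1.0368$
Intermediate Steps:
$K{\left(q \right)} = -7 + q$
$a{\left(G,f \right)} = 96$ ($a{\left(G,f \right)} = -9 + 3 \left(-75 - -110\right) = -9 + 3 \left(-75 + 110\right) = -9 + 3 \cdot 35 = -9 + 105 = 96$)
$\frac{-29880 + a{\left(-110,60 \right)}}{K{\left(\frac{1}{91} \right)} - 28720} = \frac{-29880 + 96}{\left(-7 + \frac{1}{91}\right) - 28720} = - \frac{29784}{\left(-7 + \frac{1}{91}\right) - 28720} = - \frac{29784}{- \frac{636}{91} - 28720} = - \frac{29784}{- \frac{2614156}{91}} = \left(-29784\right) \left(- \frac{91}{2614156}\right) = \frac{677586}{653539}$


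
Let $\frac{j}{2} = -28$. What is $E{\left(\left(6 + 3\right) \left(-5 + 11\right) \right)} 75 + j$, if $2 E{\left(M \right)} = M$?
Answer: $1969$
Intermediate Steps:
$j = -56$ ($j = 2 \left(-28\right) = -56$)
$E{\left(M \right)} = \frac{M}{2}$
$E{\left(\left(6 + 3\right) \left(-5 + 11\right) \right)} 75 + j = \frac{\left(6 + 3\right) \left(-5 + 11\right)}{2} \cdot 75 - 56 = \frac{9 \cdot 6}{2} \cdot 75 - 56 = \frac{1}{2} \cdot 54 \cdot 75 - 56 = 27 \cdot 75 - 56 = 2025 - 56 = 1969$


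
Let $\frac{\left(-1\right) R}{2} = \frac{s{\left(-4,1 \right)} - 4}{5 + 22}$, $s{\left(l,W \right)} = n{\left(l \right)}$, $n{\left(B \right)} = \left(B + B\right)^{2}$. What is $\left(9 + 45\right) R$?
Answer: $-240$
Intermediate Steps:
$n{\left(B \right)} = 4 B^{2}$ ($n{\left(B \right)} = \left(2 B\right)^{2} = 4 B^{2}$)
$s{\left(l,W \right)} = 4 l^{2}$
$R = - \frac{40}{9}$ ($R = - 2 \frac{4 \left(-4\right)^{2} - 4}{5 + 22} = - 2 \frac{4 \cdot 16 - 4}{27} = - 2 \left(64 - 4\right) \frac{1}{27} = - 2 \cdot 60 \cdot \frac{1}{27} = \left(-2\right) \frac{20}{9} = - \frac{40}{9} \approx -4.4444$)
$\left(9 + 45\right) R = \left(9 + 45\right) \left(- \frac{40}{9}\right) = 54 \left(- \frac{40}{9}\right) = -240$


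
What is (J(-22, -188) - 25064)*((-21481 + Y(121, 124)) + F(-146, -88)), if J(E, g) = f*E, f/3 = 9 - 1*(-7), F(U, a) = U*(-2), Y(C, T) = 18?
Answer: 552986520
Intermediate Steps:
F(U, a) = -2*U
f = 48 (f = 3*(9 - 1*(-7)) = 3*(9 + 7) = 3*16 = 48)
J(E, g) = 48*E
(J(-22, -188) - 25064)*((-21481 + Y(121, 124)) + F(-146, -88)) = (48*(-22) - 25064)*((-21481 + 18) - 2*(-146)) = (-1056 - 25064)*(-21463 + 292) = -26120*(-21171) = 552986520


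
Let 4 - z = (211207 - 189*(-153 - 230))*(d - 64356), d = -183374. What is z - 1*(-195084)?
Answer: 70254936708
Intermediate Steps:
z = 70254741624 (z = 4 - (211207 - 189*(-153 - 230))*(-183374 - 64356) = 4 - (211207 - 189*(-383))*(-247730) = 4 - (211207 + 72387)*(-247730) = 4 - 283594*(-247730) = 4 - 1*(-70254741620) = 4 + 70254741620 = 70254741624)
z - 1*(-195084) = 70254741624 - 1*(-195084) = 70254741624 + 195084 = 70254936708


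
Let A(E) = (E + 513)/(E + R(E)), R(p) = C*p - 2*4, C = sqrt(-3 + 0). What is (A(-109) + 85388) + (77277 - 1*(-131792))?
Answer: 1210508788/4111 + 11009*I*sqrt(3)/12333 ≈ 2.9446e+5 + 1.5461*I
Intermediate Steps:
C = I*sqrt(3) (C = sqrt(-3) = I*sqrt(3) ≈ 1.732*I)
R(p) = -8 + I*p*sqrt(3) (R(p) = (I*sqrt(3))*p - 2*4 = I*p*sqrt(3) - 1*8 = I*p*sqrt(3) - 8 = -8 + I*p*sqrt(3))
A(E) = (513 + E)/(-8 + E + I*E*sqrt(3)) (A(E) = (E + 513)/(E + (-8 + I*E*sqrt(3))) = (513 + E)/(-8 + E + I*E*sqrt(3)))
(A(-109) + 85388) + (77277 - 1*(-131792)) = ((513 - 109)/(-8 - 109 + I*(-109)*sqrt(3)) + 85388) + (77277 - 1*(-131792)) = (404/(-8 - 109 - 109*I*sqrt(3)) + 85388) + (77277 + 131792) = (404/(-117 - 109*I*sqrt(3)) + 85388) + 209069 = (85388 + 404/(-117 - 109*I*sqrt(3))) + 209069 = 294457 + 404/(-117 - 109*I*sqrt(3))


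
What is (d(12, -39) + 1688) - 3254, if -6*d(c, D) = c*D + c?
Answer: -1490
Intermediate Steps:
d(c, D) = -c/6 - D*c/6 (d(c, D) = -(c*D + c)/6 = -(D*c + c)/6 = -(c + D*c)/6 = -c/6 - D*c/6)
(d(12, -39) + 1688) - 3254 = (-1/6*12*(1 - 39) + 1688) - 3254 = (-1/6*12*(-38) + 1688) - 3254 = (76 + 1688) - 3254 = 1764 - 3254 = -1490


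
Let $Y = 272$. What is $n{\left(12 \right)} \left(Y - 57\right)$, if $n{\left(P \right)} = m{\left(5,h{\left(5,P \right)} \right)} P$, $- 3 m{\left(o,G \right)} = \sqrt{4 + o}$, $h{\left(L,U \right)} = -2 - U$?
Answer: $-2580$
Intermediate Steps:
$m{\left(o,G \right)} = - \frac{\sqrt{4 + o}}{3}$
$n{\left(P \right)} = - P$ ($n{\left(P \right)} = - \frac{\sqrt{4 + 5}}{3} P = - \frac{\sqrt{9}}{3} P = \left(- \frac{1}{3}\right) 3 P = - P$)
$n{\left(12 \right)} \left(Y - 57\right) = \left(-1\right) 12 \left(272 - 57\right) = \left(-12\right) 215 = -2580$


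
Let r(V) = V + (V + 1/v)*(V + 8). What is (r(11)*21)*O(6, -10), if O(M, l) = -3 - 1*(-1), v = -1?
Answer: -8442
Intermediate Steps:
O(M, l) = -2 (O(M, l) = -3 + 1 = -2)
r(V) = V + (-1 + V)*(8 + V) (r(V) = V + (V + 1/(-1))*(V + 8) = V + (V - 1)*(8 + V) = V + (-1 + V)*(8 + V))
(r(11)*21)*O(6, -10) = ((-8 - 1*11 + 11*(9 + 11))*21)*(-2) = ((-8 - 11 + 11*20)*21)*(-2) = ((-8 - 11 + 220)*21)*(-2) = (201*21)*(-2) = 4221*(-2) = -8442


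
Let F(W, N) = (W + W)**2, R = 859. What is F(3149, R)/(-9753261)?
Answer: -39664804/9753261 ≈ -4.0668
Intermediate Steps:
F(W, N) = 4*W**2 (F(W, N) = (2*W)**2 = 4*W**2)
F(3149, R)/(-9753261) = (4*3149**2)/(-9753261) = (4*9916201)*(-1/9753261) = 39664804*(-1/9753261) = -39664804/9753261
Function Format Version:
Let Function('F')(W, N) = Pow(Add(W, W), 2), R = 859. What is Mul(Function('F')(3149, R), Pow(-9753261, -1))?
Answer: Rational(-39664804, 9753261) ≈ -4.0668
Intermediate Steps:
Function('F')(W, N) = Mul(4, Pow(W, 2)) (Function('F')(W, N) = Pow(Mul(2, W), 2) = Mul(4, Pow(W, 2)))
Mul(Function('F')(3149, R), Pow(-9753261, -1)) = Mul(Mul(4, Pow(3149, 2)), Pow(-9753261, -1)) = Mul(Mul(4, 9916201), Rational(-1, 9753261)) = Mul(39664804, Rational(-1, 9753261)) = Rational(-39664804, 9753261)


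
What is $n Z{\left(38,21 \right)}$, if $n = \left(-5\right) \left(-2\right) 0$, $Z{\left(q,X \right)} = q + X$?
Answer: $0$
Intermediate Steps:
$Z{\left(q,X \right)} = X + q$
$n = 0$ ($n = 10 \cdot 0 = 0$)
$n Z{\left(38,21 \right)} = 0 \left(21 + 38\right) = 0 \cdot 59 = 0$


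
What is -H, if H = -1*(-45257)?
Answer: -45257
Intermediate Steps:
H = 45257
-H = -1*45257 = -45257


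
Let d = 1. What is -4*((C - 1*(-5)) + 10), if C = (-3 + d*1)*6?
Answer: -12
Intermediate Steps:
C = -12 (C = (-3 + 1*1)*6 = (-3 + 1)*6 = -2*6 = -12)
-4*((C - 1*(-5)) + 10) = -4*((-12 - 1*(-5)) + 10) = -4*((-12 + 5) + 10) = -4*(-7 + 10) = -4*3 = -12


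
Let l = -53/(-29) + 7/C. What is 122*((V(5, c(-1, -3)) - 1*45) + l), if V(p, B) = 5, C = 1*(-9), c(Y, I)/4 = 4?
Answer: -1240252/261 ≈ -4751.9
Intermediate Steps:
c(Y, I) = 16 (c(Y, I) = 4*4 = 16)
C = -9
l = 274/261 (l = -53/(-29) + 7/(-9) = -53*(-1/29) + 7*(-1/9) = 53/29 - 7/9 = 274/261 ≈ 1.0498)
122*((V(5, c(-1, -3)) - 1*45) + l) = 122*((5 - 1*45) + 274/261) = 122*((5 - 45) + 274/261) = 122*(-40 + 274/261) = 122*(-10166/261) = -1240252/261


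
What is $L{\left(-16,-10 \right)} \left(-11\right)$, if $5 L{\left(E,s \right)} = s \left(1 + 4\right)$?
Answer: $110$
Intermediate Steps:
$L{\left(E,s \right)} = s$ ($L{\left(E,s \right)} = \frac{s \left(1 + 4\right)}{5} = \frac{s 5}{5} = \frac{5 s}{5} = s$)
$L{\left(-16,-10 \right)} \left(-11\right) = \left(-10\right) \left(-11\right) = 110$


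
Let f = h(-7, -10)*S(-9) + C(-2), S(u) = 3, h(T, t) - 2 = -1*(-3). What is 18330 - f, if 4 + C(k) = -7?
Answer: 18326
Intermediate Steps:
h(T, t) = 5 (h(T, t) = 2 - 1*(-3) = 2 + 3 = 5)
C(k) = -11 (C(k) = -4 - 7 = -11)
f = 4 (f = 5*3 - 11 = 15 - 11 = 4)
18330 - f = 18330 - 1*4 = 18330 - 4 = 18326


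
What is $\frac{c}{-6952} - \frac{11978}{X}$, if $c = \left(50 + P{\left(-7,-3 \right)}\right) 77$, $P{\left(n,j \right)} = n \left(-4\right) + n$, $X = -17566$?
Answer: $- \frac{580103}{5550856} \approx -0.10451$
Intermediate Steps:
$P{\left(n,j \right)} = - 3 n$ ($P{\left(n,j \right)} = - 4 n + n = - 3 n$)
$c = 5467$ ($c = \left(50 - -21\right) 77 = \left(50 + 21\right) 77 = 71 \cdot 77 = 5467$)
$\frac{c}{-6952} - \frac{11978}{X} = \frac{5467}{-6952} - \frac{11978}{-17566} = 5467 \left(- \frac{1}{6952}\right) - - \frac{5989}{8783} = - \frac{497}{632} + \frac{5989}{8783} = - \frac{580103}{5550856}$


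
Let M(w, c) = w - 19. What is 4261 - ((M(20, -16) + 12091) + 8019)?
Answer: -15850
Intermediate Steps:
M(w, c) = -19 + w
4261 - ((M(20, -16) + 12091) + 8019) = 4261 - (((-19 + 20) + 12091) + 8019) = 4261 - ((1 + 12091) + 8019) = 4261 - (12092 + 8019) = 4261 - 1*20111 = 4261 - 20111 = -15850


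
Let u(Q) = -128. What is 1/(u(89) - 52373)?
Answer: -1/52501 ≈ -1.9047e-5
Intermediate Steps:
1/(u(89) - 52373) = 1/(-128 - 52373) = 1/(-52501) = -1/52501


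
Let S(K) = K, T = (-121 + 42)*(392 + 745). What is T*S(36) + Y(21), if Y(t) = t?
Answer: -3233607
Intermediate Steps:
T = -89823 (T = -79*1137 = -89823)
T*S(36) + Y(21) = -89823*36 + 21 = -3233628 + 21 = -3233607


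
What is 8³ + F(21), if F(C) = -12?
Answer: 500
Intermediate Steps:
8³ + F(21) = 8³ - 12 = 512 - 12 = 500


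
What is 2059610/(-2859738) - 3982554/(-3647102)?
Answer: 138480473594/372491292117 ≈ 0.37177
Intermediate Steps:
2059610/(-2859738) - 3982554/(-3647102) = 2059610*(-1/2859738) - 3982554*(-1/3647102) = -147115/204267 + 1991277/1823551 = 138480473594/372491292117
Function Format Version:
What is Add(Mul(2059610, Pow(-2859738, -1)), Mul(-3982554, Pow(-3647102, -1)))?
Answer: Rational(138480473594, 372491292117) ≈ 0.37177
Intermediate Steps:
Add(Mul(2059610, Pow(-2859738, -1)), Mul(-3982554, Pow(-3647102, -1))) = Add(Mul(2059610, Rational(-1, 2859738)), Mul(-3982554, Rational(-1, 3647102))) = Add(Rational(-147115, 204267), Rational(1991277, 1823551)) = Rational(138480473594, 372491292117)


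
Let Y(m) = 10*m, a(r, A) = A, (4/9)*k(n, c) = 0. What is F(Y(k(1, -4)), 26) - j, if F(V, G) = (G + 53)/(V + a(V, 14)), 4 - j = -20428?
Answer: -285969/14 ≈ -20426.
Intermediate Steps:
k(n, c) = 0 (k(n, c) = (9/4)*0 = 0)
j = 20432 (j = 4 - 1*(-20428) = 4 + 20428 = 20432)
F(V, G) = (53 + G)/(14 + V) (F(V, G) = (G + 53)/(V + 14) = (53 + G)/(14 + V))
F(Y(k(1, -4)), 26) - j = (53 + 26)/(14 + 10*0) - 1*20432 = 79/(14 + 0) - 20432 = 79/14 - 20432 = -285969/14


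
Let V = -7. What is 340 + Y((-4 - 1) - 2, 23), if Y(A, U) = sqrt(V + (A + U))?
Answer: 343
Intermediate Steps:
Y(A, U) = sqrt(-7 + A + U) (Y(A, U) = sqrt(-7 + (A + U)) = sqrt(-7 + A + U))
340 + Y((-4 - 1) - 2, 23) = 340 + sqrt(-7 + ((-4 - 1) - 2) + 23) = 340 + sqrt(-7 + (-5 - 2) + 23) = 340 + sqrt(-7 - 7 + 23) = 340 + sqrt(9) = 340 + 3 = 343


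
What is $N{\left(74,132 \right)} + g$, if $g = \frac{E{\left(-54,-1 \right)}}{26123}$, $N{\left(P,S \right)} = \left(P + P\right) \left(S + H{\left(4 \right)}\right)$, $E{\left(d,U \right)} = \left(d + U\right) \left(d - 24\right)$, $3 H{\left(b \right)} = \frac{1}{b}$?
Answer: $\frac{1531996205}{78369} \approx 19549.0$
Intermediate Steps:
$H{\left(b \right)} = \frac{1}{3 b}$
$E{\left(d,U \right)} = \left(-24 + d\right) \left(U + d\right)$ ($E{\left(d,U \right)} = \left(U + d\right) \left(-24 + d\right) = \left(-24 + d\right) \left(U + d\right)$)
$N{\left(P,S \right)} = 2 P \left(\frac{1}{12} + S\right)$ ($N{\left(P,S \right)} = \left(P + P\right) \left(S + \frac{1}{3 \cdot 4}\right) = 2 P \left(S + \frac{1}{3} \cdot \frac{1}{4}\right) = 2 P \left(S + \frac{1}{12}\right) = 2 P \left(\frac{1}{12} + S\right)$)
$g = \frac{4290}{26123}$ ($g = \frac{\left(-54\right)^{2} - -24 - -1296 - -54}{26123} = \left(2916 + 24 + 1296 + 54\right) \frac{1}{26123} = 4290 \cdot \frac{1}{26123} = \frac{4290}{26123} \approx 0.16422$)
$N{\left(74,132 \right)} + g = \frac{1}{6} \cdot 74 \left(1 + 12 \cdot 132\right) + \frac{4290}{26123} = \frac{1}{6} \cdot 74 \left(1 + 1584\right) + \frac{4290}{26123} = \frac{1}{6} \cdot 74 \cdot 1585 + \frac{4290}{26123} = \frac{58645}{3} + \frac{4290}{26123} = \frac{1531996205}{78369}$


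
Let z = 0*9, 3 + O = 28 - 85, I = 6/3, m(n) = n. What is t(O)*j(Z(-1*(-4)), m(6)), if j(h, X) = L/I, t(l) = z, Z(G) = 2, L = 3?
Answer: 0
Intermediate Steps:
I = 2 (I = 6*(⅓) = 2)
O = -60 (O = -3 + (28 - 85) = -3 - 57 = -60)
z = 0
t(l) = 0
j(h, X) = 3/2
t(O)*j(Z(-1*(-4)), m(6)) = 0*(3/2) = 0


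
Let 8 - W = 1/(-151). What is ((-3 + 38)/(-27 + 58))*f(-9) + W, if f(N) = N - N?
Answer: 1209/151 ≈ 8.0066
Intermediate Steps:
f(N) = 0
W = 1209/151 (W = 8 - 1/(-151) = 8 - 1*(-1/151) = 8 + 1/151 = 1209/151 ≈ 8.0066)
((-3 + 38)/(-27 + 58))*f(-9) + W = ((-3 + 38)/(-27 + 58))*0 + 1209/151 = (35/31)*0 + 1209/151 = 0 + 1209/151 = 1209/151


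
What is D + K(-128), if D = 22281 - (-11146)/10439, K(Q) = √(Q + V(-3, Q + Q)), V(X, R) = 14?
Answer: 232602505/10439 + I*√114 ≈ 22282.0 + 10.677*I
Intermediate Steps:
K(Q) = √(14 + Q) (K(Q) = √(Q + 14) = √(14 + Q))
D = 232602505/10439 (D = 22281 - (-11146)/10439 = 22281 - 1*(-11146/10439) = 22281 + 11146/10439 = 232602505/10439 ≈ 22282.)
D + K(-128) = 232602505/10439 + √(14 - 128) = 232602505/10439 + √(-114) = 232602505/10439 + I*√114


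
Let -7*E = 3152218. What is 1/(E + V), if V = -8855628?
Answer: -7/65141614 ≈ -1.0746e-7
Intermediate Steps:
E = -3152218/7 (E = -⅐*3152218 = -3152218/7 ≈ -4.5032e+5)
1/(E + V) = 1/(-3152218/7 - 8855628) = 1/(-65141614/7) = -7/65141614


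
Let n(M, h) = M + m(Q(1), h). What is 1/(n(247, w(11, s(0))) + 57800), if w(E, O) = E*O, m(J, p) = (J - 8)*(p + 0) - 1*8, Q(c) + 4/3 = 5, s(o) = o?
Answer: 1/58039 ≈ 1.7230e-5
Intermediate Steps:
Q(c) = 11/3 (Q(c) = -4/3 + 5 = 11/3)
m(J, p) = -8 + p*(-8 + J) (m(J, p) = (-8 + J)*p - 8 = p*(-8 + J) - 8 = -8 + p*(-8 + J))
n(M, h) = -8 + M - 13*h/3 (n(M, h) = M + (-8 - 8*h + 11*h/3) = M + (-8 - 13*h/3) = -8 + M - 13*h/3)
1/(n(247, w(11, s(0))) + 57800) = 1/((-8 + 247 - 143*0/3) + 57800) = 1/((-8 + 247 - 13/3*0) + 57800) = 1/((-8 + 247 + 0) + 57800) = 1/(239 + 57800) = 1/58039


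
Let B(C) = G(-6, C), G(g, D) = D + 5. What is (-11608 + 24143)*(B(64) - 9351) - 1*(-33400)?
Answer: -116316470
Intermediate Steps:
G(g, D) = 5 + D
B(C) = 5 + C
(-11608 + 24143)*(B(64) - 9351) - 1*(-33400) = (-11608 + 24143)*((5 + 64) - 9351) - 1*(-33400) = 12535*(69 - 9351) + 33400 = 12535*(-9282) + 33400 = -116349870 + 33400 = -116316470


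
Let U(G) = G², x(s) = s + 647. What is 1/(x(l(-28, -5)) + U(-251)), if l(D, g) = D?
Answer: 1/63620 ≈ 1.5718e-5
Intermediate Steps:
x(s) = 647 + s
1/(x(l(-28, -5)) + U(-251)) = 1/((647 - 28) + (-251)²) = 1/(619 + 63001) = 1/63620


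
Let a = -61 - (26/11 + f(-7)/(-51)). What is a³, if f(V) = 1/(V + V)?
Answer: -123259887675869309/484476471864 ≈ -2.5442e+5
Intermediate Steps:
f(V) = 1/(2*V)
a = -497669/7854 (a = -61 - (26/11 + ((½)/(-7))/(-51)) = -61 - (26*(1/11) + ((½)*(-⅐))*(-1/51)) = -61 - (26/11 - 1/14*(-1/51)) = -61 - (26/11 + 1/714) = -61 - 1*18575/7854 = -61 - 18575/7854 = -497669/7854 ≈ -63.365)
a³ = (-497669/7854)³ = -123259887675869309/484476471864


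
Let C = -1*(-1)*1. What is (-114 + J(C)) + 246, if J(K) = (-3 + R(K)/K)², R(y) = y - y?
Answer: 141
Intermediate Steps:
R(y) = 0
C = 1 (C = 1*1 = 1)
J(K) = 9 (J(K) = (-3 + 0/K)² = (-3 + 0)² = (-3)² = 9)
(-114 + J(C)) + 246 = (-114 + 9) + 246 = -105 + 246 = 141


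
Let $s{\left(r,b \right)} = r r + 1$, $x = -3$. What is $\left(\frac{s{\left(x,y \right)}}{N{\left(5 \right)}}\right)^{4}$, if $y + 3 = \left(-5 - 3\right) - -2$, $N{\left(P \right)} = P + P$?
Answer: $1$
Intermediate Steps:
$N{\left(P \right)} = 2 P$
$y = -9$ ($y = -3 - 6 = -9$)
$s{\left(r,b \right)} = 1 + r^{2}$ ($s{\left(r,b \right)} = r^{2} + 1 = 1 + r^{2}$)
$\left(\frac{s{\left(x,y \right)}}{N{\left(5 \right)}}\right)^{4} = \left(\frac{1 + \left(-3\right)^{2}}{2 \cdot 5}\right)^{4} = \left(\frac{1 + 9}{10}\right)^{4} = \left(10 \cdot \frac{1}{10}\right)^{4} = 1^{4} = 1$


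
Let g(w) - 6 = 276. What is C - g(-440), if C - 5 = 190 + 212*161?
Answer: 34045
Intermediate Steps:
C = 34327 (C = 5 + (190 + 212*161) = 5 + (190 + 34132) = 5 + 34322 = 34327)
g(w) = 282 (g(w) = 6 + 276 = 282)
C - g(-440) = 34327 - 1*282 = 34327 - 282 = 34045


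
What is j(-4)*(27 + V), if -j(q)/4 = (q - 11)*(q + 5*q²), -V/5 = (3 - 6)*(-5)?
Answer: -218880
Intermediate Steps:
V = -75 (V = -5*(3 - 6)*(-5) = -(-15)*(-5) = -5*15 = -75)
j(q) = -4*(-11 + q)*(q + 5*q²) (j(q) = -4*(q - 11)*(q + 5*q²) = -4*(-11 + q)*(q + 5*q²))
j(-4)*(27 + V) = (4*(-4)*(11 - 5*(-4)² + 54*(-4)))*(27 - 75) = (4*(-4)*(11 - 5*16 - 216))*(-48) = (4*(-4)*(11 - 80 - 216))*(-48) = (4*(-4)*(-285))*(-48) = 4560*(-48) = -218880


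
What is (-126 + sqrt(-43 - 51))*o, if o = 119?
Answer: -14994 + 119*I*sqrt(94) ≈ -14994.0 + 1153.7*I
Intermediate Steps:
(-126 + sqrt(-43 - 51))*o = (-126 + sqrt(-43 - 51))*119 = (-126 + sqrt(-94))*119 = (-126 + I*sqrt(94))*119 = -14994 + 119*I*sqrt(94)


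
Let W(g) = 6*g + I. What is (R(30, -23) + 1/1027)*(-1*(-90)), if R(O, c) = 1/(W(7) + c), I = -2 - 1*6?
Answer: 93420/11297 ≈ 8.2695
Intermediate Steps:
I = -8 (I = -2 - 6 = -8)
W(g) = -8 + 6*g (W(g) = 6*g - 8 = -8 + 6*g)
R(O, c) = 1/(34 + c) (R(O, c) = 1/((-8 + 6*7) + c) = 1/((-8 + 42) + c) = 1/(34 + c))
(R(30, -23) + 1/1027)*(-1*(-90)) = (1/(34 - 23) + 1/1027)*(-1*(-90)) = (1/11 + 1/1027)*90 = (1038/11297)*90 = 93420/11297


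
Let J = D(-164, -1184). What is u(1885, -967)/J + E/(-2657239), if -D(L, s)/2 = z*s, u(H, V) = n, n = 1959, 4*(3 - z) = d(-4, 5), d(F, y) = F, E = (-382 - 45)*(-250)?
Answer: 4194395201/25169367808 ≈ 0.16665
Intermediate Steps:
E = 106750 (E = -427*(-250) = 106750)
z = 4 (z = 3 - ¼*(-4) = 3 + 1 = 4)
u(H, V) = 1959
D(L, s) = -8*s
J = 9472 (J = -8*(-1184) = 9472)
u(1885, -967)/J + E/(-2657239) = 1959/9472 + 106750/(-2657239) = 1959*(1/9472) + 106750*(-1/2657239) = 1959/9472 - 106750/2657239 = 4194395201/25169367808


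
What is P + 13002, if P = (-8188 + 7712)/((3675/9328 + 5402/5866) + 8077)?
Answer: 2873621543888678/221014810551 ≈ 13002.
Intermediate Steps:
P = -13022895424/221014810551 (P = -476/((3675*(1/9328) + 5402*(1/5866)) + 8077) = -476/((3675/9328 + 2701/2933) + 8077) = -476/(35973703/27359024 + 8077) = -476/221014810551/27359024 = -476*27359024/221014810551 = -13022895424/221014810551 ≈ -0.058923)
P + 13002 = -13022895424/221014810551 + 13002 = 2873621543888678/221014810551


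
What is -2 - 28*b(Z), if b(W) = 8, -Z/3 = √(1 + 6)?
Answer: -226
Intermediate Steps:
Z = -3*√7 (Z = -3*√(1 + 6) = -3*√7 ≈ -7.9373)
-2 - 28*b(Z) = -2 - 28*8 = -2 - 224 = -226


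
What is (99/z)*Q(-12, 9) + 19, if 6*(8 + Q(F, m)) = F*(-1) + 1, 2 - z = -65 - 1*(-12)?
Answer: 17/2 ≈ 8.5000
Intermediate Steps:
z = 55 (z = 2 - (-65 - 1*(-12)) = 2 - (-65 + 12) = 2 - 1*(-53) = 2 + 53 = 55)
Q(F, m) = -47/6 - F/6 (Q(F, m) = -8 + (F*(-1) + 1)/6 = -8 + (-F + 1)/6 = -8 + (1 - F)/6 = -8 + (⅙ - F/6) = -47/6 - F/6)
(99/z)*Q(-12, 9) + 19 = (99/55)*(-47/6 - ⅙*(-12)) + 19 = (99*(1/55))*(-47/6 + 2) + 19 = (9/5)*(-35/6) + 19 = -21/2 + 19 = 17/2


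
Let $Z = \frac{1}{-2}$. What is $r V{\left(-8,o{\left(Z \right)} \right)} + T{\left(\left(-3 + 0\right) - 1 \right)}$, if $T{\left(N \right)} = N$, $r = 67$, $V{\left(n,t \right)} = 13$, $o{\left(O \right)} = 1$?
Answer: $867$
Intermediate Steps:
$Z = - \frac{1}{2} \approx -0.5$
$r V{\left(-8,o{\left(Z \right)} \right)} + T{\left(\left(-3 + 0\right) - 1 \right)} = 67 \cdot 13 + \left(\left(-3 + 0\right) - 1\right) = 871 - 4 = 867$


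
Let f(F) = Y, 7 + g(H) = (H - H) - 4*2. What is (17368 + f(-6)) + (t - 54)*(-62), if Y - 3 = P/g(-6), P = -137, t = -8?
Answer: 318362/15 ≈ 21224.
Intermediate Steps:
g(H) = -15 (g(H) = -7 + ((H - H) - 4*2) = -7 + (0 - 8) = -7 - 8 = -15)
Y = 182/15 (Y = 3 - 137/(-15) = 3 - 137*(-1/15) = 3 + 137/15 = 182/15 ≈ 12.133)
f(F) = 182/15
(17368 + f(-6)) + (t - 54)*(-62) = (17368 + 182/15) + (-8 - 54)*(-62) = 260702/15 - 62*(-62) = 260702/15 + 3844 = 318362/15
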